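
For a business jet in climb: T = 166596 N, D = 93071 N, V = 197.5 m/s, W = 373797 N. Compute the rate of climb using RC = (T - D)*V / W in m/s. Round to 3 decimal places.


Step 1: Excess thrust = T - D = 166596 - 93071 = 73525 N
Step 2: Excess power = 73525 * 197.5 = 14521187.5 W
Step 3: RC = 14521187.5 / 373797 = 38.848 m/s

38.848


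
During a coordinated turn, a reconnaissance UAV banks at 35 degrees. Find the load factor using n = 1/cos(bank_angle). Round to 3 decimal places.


Step 1: Convert 35 degrees to radians = 0.610865
Step 2: cos(35 deg) = 0.819152
Step 3: n = 1 / 0.819152 = 1.221

1.221


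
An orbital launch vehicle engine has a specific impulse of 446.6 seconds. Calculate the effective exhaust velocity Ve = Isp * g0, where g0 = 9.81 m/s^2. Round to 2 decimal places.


Step 1: Ve = Isp * g0 = 446.6 * 9.81
Step 2: Ve = 4381.15 m/s

4381.15


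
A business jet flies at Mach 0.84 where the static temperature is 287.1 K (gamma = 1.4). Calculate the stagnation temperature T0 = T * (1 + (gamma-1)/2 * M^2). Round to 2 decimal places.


Step 1: (gamma-1)/2 = 0.2
Step 2: M^2 = 0.7056
Step 3: 1 + 0.2 * 0.7056 = 1.14112
Step 4: T0 = 287.1 * 1.14112 = 327.62 K

327.62


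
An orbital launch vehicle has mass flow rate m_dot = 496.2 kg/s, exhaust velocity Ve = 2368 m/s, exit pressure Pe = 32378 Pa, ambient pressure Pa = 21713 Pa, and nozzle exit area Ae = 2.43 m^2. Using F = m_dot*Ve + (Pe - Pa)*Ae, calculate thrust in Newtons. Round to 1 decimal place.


Step 1: Momentum thrust = m_dot * Ve = 496.2 * 2368 = 1175001.6 N
Step 2: Pressure thrust = (Pe - Pa) * Ae = (32378 - 21713) * 2.43 = 25915.95 N
Step 3: Total thrust F = 1175001.6 + 25915.95 = 1200917.6 N

1200917.6


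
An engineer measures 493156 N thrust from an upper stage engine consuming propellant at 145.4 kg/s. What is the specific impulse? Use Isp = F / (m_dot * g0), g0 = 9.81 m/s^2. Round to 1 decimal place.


Step 1: m_dot * g0 = 145.4 * 9.81 = 1426.37
Step 2: Isp = 493156 / 1426.37 = 345.7 s

345.7


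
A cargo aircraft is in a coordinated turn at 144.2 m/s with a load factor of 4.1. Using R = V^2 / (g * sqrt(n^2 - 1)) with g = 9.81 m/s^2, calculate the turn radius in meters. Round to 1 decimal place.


Step 1: V^2 = 144.2^2 = 20793.64
Step 2: n^2 - 1 = 4.1^2 - 1 = 15.81
Step 3: sqrt(15.81) = 3.976179
Step 4: R = 20793.64 / (9.81 * 3.976179) = 533.1 m

533.1


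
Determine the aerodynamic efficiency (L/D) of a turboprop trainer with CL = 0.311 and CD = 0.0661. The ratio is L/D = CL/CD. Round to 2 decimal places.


Step 1: L/D = CL / CD = 0.311 / 0.0661
Step 2: L/D = 4.70

4.70


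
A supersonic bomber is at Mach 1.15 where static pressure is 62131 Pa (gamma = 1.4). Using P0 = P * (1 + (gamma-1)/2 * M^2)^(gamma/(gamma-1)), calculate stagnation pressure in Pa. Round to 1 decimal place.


Step 1: (gamma-1)/2 * M^2 = 0.2 * 1.3225 = 0.2645
Step 2: 1 + 0.2645 = 1.2645
Step 3: Exponent gamma/(gamma-1) = 3.5
Step 4: P0 = 62131 * 1.2645^3.5 = 141261.6 Pa

141261.6


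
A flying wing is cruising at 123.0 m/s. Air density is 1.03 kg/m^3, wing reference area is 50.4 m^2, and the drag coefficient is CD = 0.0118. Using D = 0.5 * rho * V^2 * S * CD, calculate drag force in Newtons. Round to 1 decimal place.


Step 1: Dynamic pressure q = 0.5 * 1.03 * 123.0^2 = 7791.435 Pa
Step 2: Drag D = q * S * CD = 7791.435 * 50.4 * 0.0118
Step 3: D = 4633.7 N

4633.7


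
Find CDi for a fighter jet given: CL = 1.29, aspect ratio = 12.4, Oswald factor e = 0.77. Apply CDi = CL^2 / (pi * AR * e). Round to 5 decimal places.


Step 1: CL^2 = 1.29^2 = 1.6641
Step 2: pi * AR * e = 3.14159 * 12.4 * 0.77 = 29.995927
Step 3: CDi = 1.6641 / 29.995927 = 0.05548

0.05548


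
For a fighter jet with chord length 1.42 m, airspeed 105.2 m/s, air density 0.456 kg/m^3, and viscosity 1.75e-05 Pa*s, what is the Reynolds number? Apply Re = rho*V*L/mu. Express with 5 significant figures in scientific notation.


Step 1: Numerator = rho * V * L = 0.456 * 105.2 * 1.42 = 68.119104
Step 2: Re = 68.119104 / 1.75e-05
Step 3: Re = 3.8925e+06

3.8925e+06


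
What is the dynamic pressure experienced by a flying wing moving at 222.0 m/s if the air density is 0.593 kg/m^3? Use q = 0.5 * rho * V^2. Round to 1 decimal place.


Step 1: V^2 = 222.0^2 = 49284.0
Step 2: q = 0.5 * 0.593 * 49284.0
Step 3: q = 14612.7 Pa

14612.7


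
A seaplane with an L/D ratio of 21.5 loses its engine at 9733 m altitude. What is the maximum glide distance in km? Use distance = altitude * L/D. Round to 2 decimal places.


Step 1: Glide distance = altitude * L/D = 9733 * 21.5 = 209259.5 m
Step 2: Convert to km: 209259.5 / 1000 = 209.26 km

209.26


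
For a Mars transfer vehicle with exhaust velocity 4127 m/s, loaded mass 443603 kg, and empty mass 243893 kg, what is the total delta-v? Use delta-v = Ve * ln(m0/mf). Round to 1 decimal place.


Step 1: Mass ratio m0/mf = 443603 / 243893 = 1.818843
Step 2: ln(1.818843) = 0.5982
Step 3: delta-v = 4127 * 0.5982 = 2468.8 m/s

2468.8


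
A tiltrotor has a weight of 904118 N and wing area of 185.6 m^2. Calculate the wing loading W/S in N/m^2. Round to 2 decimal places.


Step 1: Wing loading = W / S = 904118 / 185.6
Step 2: Wing loading = 4871.33 N/m^2

4871.33


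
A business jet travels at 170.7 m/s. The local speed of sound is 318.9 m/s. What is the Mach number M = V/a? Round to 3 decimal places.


Step 1: M = V / a = 170.7 / 318.9
Step 2: M = 0.535

0.535


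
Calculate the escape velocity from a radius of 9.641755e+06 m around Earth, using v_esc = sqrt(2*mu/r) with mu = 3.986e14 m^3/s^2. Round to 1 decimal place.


Step 1: 2*mu/r = 2 * 3.986e14 / 9.641755e+06 = 82682042.8439
Step 2: v_esc = sqrt(82682042.8439) = 9093.0 m/s

9093.0


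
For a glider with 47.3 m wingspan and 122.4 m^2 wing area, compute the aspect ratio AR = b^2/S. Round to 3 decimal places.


Step 1: b^2 = 47.3^2 = 2237.29
Step 2: AR = 2237.29 / 122.4 = 18.279

18.279


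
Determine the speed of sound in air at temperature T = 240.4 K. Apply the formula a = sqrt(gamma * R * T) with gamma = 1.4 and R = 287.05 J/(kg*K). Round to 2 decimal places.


Step 1: gamma * R * T = 1.4 * 287.05 * 240.4 = 96609.548
Step 2: a = sqrt(96609.548) = 310.82 m/s

310.82


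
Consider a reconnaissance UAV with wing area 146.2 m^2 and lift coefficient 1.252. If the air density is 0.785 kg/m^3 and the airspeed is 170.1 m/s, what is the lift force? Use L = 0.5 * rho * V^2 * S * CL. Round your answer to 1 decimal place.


Step 1: Calculate dynamic pressure q = 0.5 * 0.785 * 170.1^2 = 0.5 * 0.785 * 28934.01 = 11356.5989 Pa
Step 2: Multiply by wing area and lift coefficient: L = 11356.5989 * 146.2 * 1.252
Step 3: L = 1660334.7628 * 1.252 = 2078739.1 N

2078739.1


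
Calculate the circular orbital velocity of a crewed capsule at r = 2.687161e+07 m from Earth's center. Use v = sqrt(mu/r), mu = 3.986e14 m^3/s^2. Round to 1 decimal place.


Step 1: mu / r = 3.986e14 / 2.687161e+07 = 14833498.9976
Step 2: v = sqrt(14833498.9976) = 3851.4 m/s

3851.4


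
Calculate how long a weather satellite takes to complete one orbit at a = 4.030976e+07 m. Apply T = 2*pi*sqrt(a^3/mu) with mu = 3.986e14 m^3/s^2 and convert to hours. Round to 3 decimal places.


Step 1: a^3 / mu = 6.549839e+22 / 3.986e14 = 1.643211e+08
Step 2: sqrt(1.643211e+08) = 12818.7793 s
Step 3: T = 2*pi * 12818.7793 = 80542.77 s
Step 4: T in hours = 80542.77 / 3600 = 22.373 hours

22.373


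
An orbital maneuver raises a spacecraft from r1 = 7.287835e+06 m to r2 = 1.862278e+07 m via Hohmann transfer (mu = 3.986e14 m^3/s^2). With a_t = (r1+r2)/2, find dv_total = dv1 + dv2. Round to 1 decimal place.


Step 1: Transfer semi-major axis a_t = (7.287835e+06 + 1.862278e+07) / 2 = 1.295531e+07 m
Step 2: v1 (circular at r1) = sqrt(mu/r1) = 7395.53 m/s
Step 3: v_t1 = sqrt(mu*(2/r1 - 1/a_t)) = 8866.82 m/s
Step 4: dv1 = |8866.82 - 7395.53| = 1471.29 m/s
Step 5: v2 (circular at r2) = 4626.43 m/s, v_t2 = 3469.94 m/s
Step 6: dv2 = |4626.43 - 3469.94| = 1156.5 m/s
Step 7: Total delta-v = 1471.29 + 1156.5 = 2627.8 m/s

2627.8


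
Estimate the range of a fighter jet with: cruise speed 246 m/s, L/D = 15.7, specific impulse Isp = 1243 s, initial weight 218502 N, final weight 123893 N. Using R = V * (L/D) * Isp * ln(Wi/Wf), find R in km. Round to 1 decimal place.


Step 1: Coefficient = V * (L/D) * Isp = 246 * 15.7 * 1243 = 4800714.6 m
Step 2: Wi/Wf = 218502 / 123893 = 1.763635
Step 3: ln(1.763635) = 0.567377
Step 4: R = 4800714.6 * 0.567377 = 2723814.5 m = 2723.8 km

2723.8


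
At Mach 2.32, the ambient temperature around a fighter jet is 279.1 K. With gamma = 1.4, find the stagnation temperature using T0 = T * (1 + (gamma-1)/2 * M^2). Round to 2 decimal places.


Step 1: (gamma-1)/2 = 0.2
Step 2: M^2 = 5.3824
Step 3: 1 + 0.2 * 5.3824 = 2.07648
Step 4: T0 = 279.1 * 2.07648 = 579.55 K

579.55


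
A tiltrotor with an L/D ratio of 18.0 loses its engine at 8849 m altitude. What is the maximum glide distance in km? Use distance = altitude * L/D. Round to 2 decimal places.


Step 1: Glide distance = altitude * L/D = 8849 * 18.0 = 159282.0 m
Step 2: Convert to km: 159282.0 / 1000 = 159.28 km

159.28


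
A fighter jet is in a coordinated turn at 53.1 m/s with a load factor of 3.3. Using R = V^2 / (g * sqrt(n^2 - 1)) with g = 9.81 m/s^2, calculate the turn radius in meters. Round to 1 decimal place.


Step 1: V^2 = 53.1^2 = 2819.61
Step 2: n^2 - 1 = 3.3^2 - 1 = 9.89
Step 3: sqrt(9.89) = 3.144837
Step 4: R = 2819.61 / (9.81 * 3.144837) = 91.4 m

91.4


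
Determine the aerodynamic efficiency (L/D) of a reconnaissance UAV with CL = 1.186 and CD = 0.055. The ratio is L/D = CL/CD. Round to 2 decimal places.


Step 1: L/D = CL / CD = 1.186 / 0.055
Step 2: L/D = 21.56

21.56


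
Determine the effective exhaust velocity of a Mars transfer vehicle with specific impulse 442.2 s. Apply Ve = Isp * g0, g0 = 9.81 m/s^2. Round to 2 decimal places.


Step 1: Ve = Isp * g0 = 442.2 * 9.81
Step 2: Ve = 4337.98 m/s

4337.98


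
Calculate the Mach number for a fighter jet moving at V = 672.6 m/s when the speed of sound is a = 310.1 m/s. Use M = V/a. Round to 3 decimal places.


Step 1: M = V / a = 672.6 / 310.1
Step 2: M = 2.169

2.169


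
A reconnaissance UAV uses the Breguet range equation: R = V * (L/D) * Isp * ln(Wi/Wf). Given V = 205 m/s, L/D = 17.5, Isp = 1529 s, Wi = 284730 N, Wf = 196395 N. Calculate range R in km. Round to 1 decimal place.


Step 1: Coefficient = V * (L/D) * Isp = 205 * 17.5 * 1529 = 5485287.5 m
Step 2: Wi/Wf = 284730 / 196395 = 1.449782
Step 3: ln(1.449782) = 0.371413
Step 4: R = 5485287.5 * 0.371413 = 2037309.4 m = 2037.3 km

2037.3


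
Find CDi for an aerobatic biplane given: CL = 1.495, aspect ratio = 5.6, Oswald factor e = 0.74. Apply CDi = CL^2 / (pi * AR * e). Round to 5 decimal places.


Step 1: CL^2 = 1.495^2 = 2.235025
Step 2: pi * AR * e = 3.14159 * 5.6 * 0.74 = 13.01876
Step 3: CDi = 2.235025 / 13.01876 = 0.17168

0.17168


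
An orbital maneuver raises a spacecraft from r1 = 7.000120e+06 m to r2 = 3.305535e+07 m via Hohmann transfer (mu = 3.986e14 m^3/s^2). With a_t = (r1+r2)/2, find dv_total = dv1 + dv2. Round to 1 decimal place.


Step 1: Transfer semi-major axis a_t = (7.000120e+06 + 3.305535e+07) / 2 = 2.002774e+07 m
Step 2: v1 (circular at r1) = sqrt(mu/r1) = 7545.98 m/s
Step 3: v_t1 = sqrt(mu*(2/r1 - 1/a_t)) = 9694.4 m/s
Step 4: dv1 = |9694.4 - 7545.98| = 2148.41 m/s
Step 5: v2 (circular at r2) = 3472.54 m/s, v_t2 = 2052.98 m/s
Step 6: dv2 = |3472.54 - 2052.98| = 1419.56 m/s
Step 7: Total delta-v = 2148.41 + 1419.56 = 3568.0 m/s

3568.0


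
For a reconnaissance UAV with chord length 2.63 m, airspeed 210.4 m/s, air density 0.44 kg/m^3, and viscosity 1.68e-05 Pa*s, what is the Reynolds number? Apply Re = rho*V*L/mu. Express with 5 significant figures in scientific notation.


Step 1: Numerator = rho * V * L = 0.44 * 210.4 * 2.63 = 243.47488
Step 2: Re = 243.47488 / 1.68e-05
Step 3: Re = 1.4493e+07

1.4493e+07


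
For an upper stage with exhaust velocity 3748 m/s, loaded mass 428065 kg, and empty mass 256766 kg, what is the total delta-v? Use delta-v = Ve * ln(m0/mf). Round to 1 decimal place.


Step 1: Mass ratio m0/mf = 428065 / 256766 = 1.667141
Step 2: ln(1.667141) = 0.51111
Step 3: delta-v = 3748 * 0.51111 = 1915.6 m/s

1915.6


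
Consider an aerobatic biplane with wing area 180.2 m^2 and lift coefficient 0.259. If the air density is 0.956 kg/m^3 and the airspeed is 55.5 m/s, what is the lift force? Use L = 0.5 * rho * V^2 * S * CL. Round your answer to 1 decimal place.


Step 1: Calculate dynamic pressure q = 0.5 * 0.956 * 55.5^2 = 0.5 * 0.956 * 3080.25 = 1472.3595 Pa
Step 2: Multiply by wing area and lift coefficient: L = 1472.3595 * 180.2 * 0.259
Step 3: L = 265319.1819 * 0.259 = 68717.7 N

68717.7


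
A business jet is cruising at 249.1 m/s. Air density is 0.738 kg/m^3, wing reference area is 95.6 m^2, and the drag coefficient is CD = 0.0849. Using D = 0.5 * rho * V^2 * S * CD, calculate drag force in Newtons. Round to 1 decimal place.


Step 1: Dynamic pressure q = 0.5 * 0.738 * 249.1^2 = 22896.7489 Pa
Step 2: Drag D = q * S * CD = 22896.7489 * 95.6 * 0.0849
Step 3: D = 185840.1 N

185840.1


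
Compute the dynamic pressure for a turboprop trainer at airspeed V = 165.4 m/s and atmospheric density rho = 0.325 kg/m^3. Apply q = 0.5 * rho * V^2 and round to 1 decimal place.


Step 1: V^2 = 165.4^2 = 27357.16
Step 2: q = 0.5 * 0.325 * 27357.16
Step 3: q = 4445.5 Pa

4445.5


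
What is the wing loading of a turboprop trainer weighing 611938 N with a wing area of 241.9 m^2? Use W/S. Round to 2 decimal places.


Step 1: Wing loading = W / S = 611938 / 241.9
Step 2: Wing loading = 2529.71 N/m^2

2529.71


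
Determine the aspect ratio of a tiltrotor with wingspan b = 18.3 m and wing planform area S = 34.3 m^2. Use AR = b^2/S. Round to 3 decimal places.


Step 1: b^2 = 18.3^2 = 334.89
Step 2: AR = 334.89 / 34.3 = 9.764

9.764


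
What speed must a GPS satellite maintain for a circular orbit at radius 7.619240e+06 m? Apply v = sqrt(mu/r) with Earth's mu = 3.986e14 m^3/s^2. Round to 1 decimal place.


Step 1: mu / r = 3.986e14 / 7.619240e+06 = 52314929.048
Step 2: v = sqrt(52314929.048) = 7232.9 m/s

7232.9


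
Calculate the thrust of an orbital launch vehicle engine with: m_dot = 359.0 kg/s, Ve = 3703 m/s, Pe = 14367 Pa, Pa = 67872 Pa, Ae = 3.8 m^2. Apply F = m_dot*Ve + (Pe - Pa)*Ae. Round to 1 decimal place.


Step 1: Momentum thrust = m_dot * Ve = 359.0 * 3703 = 1329377.0 N
Step 2: Pressure thrust = (Pe - Pa) * Ae = (14367 - 67872) * 3.8 = -203319.0 N
Step 3: Total thrust F = 1329377.0 + -203319.0 = 1126058.0 N

1126058.0


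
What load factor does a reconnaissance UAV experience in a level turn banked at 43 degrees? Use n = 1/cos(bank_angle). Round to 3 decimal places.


Step 1: Convert 43 degrees to radians = 0.750492
Step 2: cos(43 deg) = 0.731354
Step 3: n = 1 / 0.731354 = 1.367

1.367


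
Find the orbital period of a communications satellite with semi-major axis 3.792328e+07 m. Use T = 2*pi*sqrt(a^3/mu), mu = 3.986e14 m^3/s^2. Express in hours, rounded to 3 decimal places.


Step 1: a^3 / mu = 5.454032e+22 / 3.986e14 = 1.368297e+08
Step 2: sqrt(1.368297e+08) = 11697.4229 s
Step 3: T = 2*pi * 11697.4229 = 73497.08 s
Step 4: T in hours = 73497.08 / 3600 = 20.416 hours

20.416


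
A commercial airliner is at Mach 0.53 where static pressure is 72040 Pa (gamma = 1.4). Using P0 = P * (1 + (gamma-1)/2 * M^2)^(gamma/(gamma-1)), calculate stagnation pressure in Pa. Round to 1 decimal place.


Step 1: (gamma-1)/2 * M^2 = 0.2 * 0.2809 = 0.05618
Step 2: 1 + 0.05618 = 1.05618
Step 3: Exponent gamma/(gamma-1) = 3.5
Step 4: P0 = 72040 * 1.05618^3.5 = 87228.1 Pa

87228.1


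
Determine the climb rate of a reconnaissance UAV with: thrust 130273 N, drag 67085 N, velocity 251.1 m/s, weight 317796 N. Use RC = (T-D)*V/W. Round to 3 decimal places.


Step 1: Excess thrust = T - D = 130273 - 67085 = 63188 N
Step 2: Excess power = 63188 * 251.1 = 15866506.8 W
Step 3: RC = 15866506.8 / 317796 = 49.927 m/s

49.927


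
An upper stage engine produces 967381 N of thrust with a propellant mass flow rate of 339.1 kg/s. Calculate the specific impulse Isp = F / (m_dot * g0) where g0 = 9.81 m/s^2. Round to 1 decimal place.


Step 1: m_dot * g0 = 339.1 * 9.81 = 3326.57
Step 2: Isp = 967381 / 3326.57 = 290.8 s

290.8


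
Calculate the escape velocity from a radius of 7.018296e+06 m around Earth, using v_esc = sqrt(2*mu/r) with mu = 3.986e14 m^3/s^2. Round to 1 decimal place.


Step 1: 2*mu/r = 2 * 3.986e14 / 7.018296e+06 = 113588825.5497
Step 2: v_esc = sqrt(113588825.5497) = 10657.8 m/s

10657.8


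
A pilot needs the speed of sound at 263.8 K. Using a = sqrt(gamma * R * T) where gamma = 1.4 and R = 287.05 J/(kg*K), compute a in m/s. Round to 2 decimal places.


Step 1: gamma * R * T = 1.4 * 287.05 * 263.8 = 106013.306
Step 2: a = sqrt(106013.306) = 325.60 m/s

325.60


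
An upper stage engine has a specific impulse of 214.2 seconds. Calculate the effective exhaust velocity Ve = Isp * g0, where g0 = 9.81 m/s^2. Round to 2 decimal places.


Step 1: Ve = Isp * g0 = 214.2 * 9.81
Step 2: Ve = 2101.30 m/s

2101.30


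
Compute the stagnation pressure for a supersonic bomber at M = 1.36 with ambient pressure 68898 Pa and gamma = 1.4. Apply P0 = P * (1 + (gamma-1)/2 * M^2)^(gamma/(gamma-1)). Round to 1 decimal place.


Step 1: (gamma-1)/2 * M^2 = 0.2 * 1.8496 = 0.36992
Step 2: 1 + 0.36992 = 1.36992
Step 3: Exponent gamma/(gamma-1) = 3.5
Step 4: P0 = 68898 * 1.36992^3.5 = 207319.3 Pa

207319.3


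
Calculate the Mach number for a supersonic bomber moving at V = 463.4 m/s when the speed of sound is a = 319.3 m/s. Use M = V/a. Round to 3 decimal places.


Step 1: M = V / a = 463.4 / 319.3
Step 2: M = 1.451

1.451


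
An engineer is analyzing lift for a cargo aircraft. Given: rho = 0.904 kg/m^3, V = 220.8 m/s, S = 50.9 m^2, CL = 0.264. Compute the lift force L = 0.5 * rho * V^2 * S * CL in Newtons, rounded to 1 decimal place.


Step 1: Calculate dynamic pressure q = 0.5 * 0.904 * 220.8^2 = 0.5 * 0.904 * 48752.64 = 22036.1933 Pa
Step 2: Multiply by wing area and lift coefficient: L = 22036.1933 * 50.9 * 0.264
Step 3: L = 1121642.238 * 0.264 = 296113.6 N

296113.6


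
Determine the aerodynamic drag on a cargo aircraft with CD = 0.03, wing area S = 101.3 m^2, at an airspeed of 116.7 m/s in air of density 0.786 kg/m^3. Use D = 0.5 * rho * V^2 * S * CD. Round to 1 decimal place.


Step 1: Dynamic pressure q = 0.5 * 0.786 * 116.7^2 = 5352.2238 Pa
Step 2: Drag D = q * S * CD = 5352.2238 * 101.3 * 0.03
Step 3: D = 16265.4 N

16265.4


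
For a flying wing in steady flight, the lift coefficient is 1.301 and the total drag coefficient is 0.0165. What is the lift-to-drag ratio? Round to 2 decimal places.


Step 1: L/D = CL / CD = 1.301 / 0.0165
Step 2: L/D = 78.85

78.85


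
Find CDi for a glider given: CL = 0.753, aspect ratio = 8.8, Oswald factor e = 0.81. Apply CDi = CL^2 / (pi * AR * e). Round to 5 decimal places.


Step 1: CL^2 = 0.753^2 = 0.567009
Step 2: pi * AR * e = 3.14159 * 8.8 * 0.81 = 22.393272
Step 3: CDi = 0.567009 / 22.393272 = 0.02532

0.02532


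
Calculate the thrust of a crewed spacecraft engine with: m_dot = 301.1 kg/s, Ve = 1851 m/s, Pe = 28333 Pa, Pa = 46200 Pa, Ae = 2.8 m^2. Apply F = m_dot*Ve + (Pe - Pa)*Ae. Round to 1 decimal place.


Step 1: Momentum thrust = m_dot * Ve = 301.1 * 1851 = 557336.1 N
Step 2: Pressure thrust = (Pe - Pa) * Ae = (28333 - 46200) * 2.8 = -50027.6 N
Step 3: Total thrust F = 557336.1 + -50027.6 = 507308.5 N

507308.5


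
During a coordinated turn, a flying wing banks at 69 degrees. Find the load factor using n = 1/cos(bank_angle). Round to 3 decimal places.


Step 1: Convert 69 degrees to radians = 1.204277
Step 2: cos(69 deg) = 0.358368
Step 3: n = 1 / 0.358368 = 2.790

2.790


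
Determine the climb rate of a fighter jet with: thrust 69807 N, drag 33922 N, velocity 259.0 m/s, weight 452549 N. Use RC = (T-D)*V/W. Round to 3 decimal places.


Step 1: Excess thrust = T - D = 69807 - 33922 = 35885 N
Step 2: Excess power = 35885 * 259.0 = 9294215.0 W
Step 3: RC = 9294215.0 / 452549 = 20.537 m/s

20.537


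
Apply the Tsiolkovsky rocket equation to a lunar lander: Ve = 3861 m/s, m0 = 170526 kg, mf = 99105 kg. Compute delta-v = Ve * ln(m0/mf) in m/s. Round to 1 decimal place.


Step 1: Mass ratio m0/mf = 170526 / 99105 = 1.72066
Step 2: ln(1.72066) = 0.542708
Step 3: delta-v = 3861 * 0.542708 = 2095.4 m/s

2095.4


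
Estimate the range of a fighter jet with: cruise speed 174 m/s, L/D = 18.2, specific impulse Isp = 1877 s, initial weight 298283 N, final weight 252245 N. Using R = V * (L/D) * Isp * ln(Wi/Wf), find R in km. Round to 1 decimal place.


Step 1: Coefficient = V * (L/D) * Isp = 174 * 18.2 * 1877 = 5944083.6 m
Step 2: Wi/Wf = 298283 / 252245 = 1.182513
Step 3: ln(1.182513) = 0.167642
Step 4: R = 5944083.6 * 0.167642 = 996477.2 m = 996.5 km

996.5


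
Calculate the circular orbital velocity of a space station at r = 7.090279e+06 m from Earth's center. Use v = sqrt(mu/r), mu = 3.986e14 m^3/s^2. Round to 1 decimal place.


Step 1: mu / r = 3.986e14 / 7.090279e+06 = 56217815.9703
Step 2: v = sqrt(56217815.9703) = 7497.9 m/s

7497.9


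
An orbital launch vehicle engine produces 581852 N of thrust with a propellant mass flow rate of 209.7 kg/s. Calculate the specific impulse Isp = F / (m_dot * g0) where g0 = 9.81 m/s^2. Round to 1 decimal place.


Step 1: m_dot * g0 = 209.7 * 9.81 = 2057.16
Step 2: Isp = 581852 / 2057.16 = 282.8 s

282.8


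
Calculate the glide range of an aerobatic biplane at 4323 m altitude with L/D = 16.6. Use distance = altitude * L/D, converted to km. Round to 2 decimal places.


Step 1: Glide distance = altitude * L/D = 4323 * 16.6 = 71761.8 m
Step 2: Convert to km: 71761.8 / 1000 = 71.76 km

71.76


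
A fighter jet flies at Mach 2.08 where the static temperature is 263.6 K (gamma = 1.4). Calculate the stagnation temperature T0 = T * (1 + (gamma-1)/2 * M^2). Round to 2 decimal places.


Step 1: (gamma-1)/2 = 0.2
Step 2: M^2 = 4.3264
Step 3: 1 + 0.2 * 4.3264 = 1.86528
Step 4: T0 = 263.6 * 1.86528 = 491.69 K

491.69


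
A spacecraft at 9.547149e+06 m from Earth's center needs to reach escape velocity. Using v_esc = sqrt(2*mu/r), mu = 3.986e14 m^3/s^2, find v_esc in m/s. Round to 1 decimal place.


Step 1: 2*mu/r = 2 * 3.986e14 / 9.547149e+06 = 83501367.7905
Step 2: v_esc = sqrt(83501367.7905) = 9137.9 m/s

9137.9


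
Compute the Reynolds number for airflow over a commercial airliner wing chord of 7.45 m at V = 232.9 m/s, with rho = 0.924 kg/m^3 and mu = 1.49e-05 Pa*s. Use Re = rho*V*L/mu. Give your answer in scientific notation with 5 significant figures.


Step 1: Numerator = rho * V * L = 0.924 * 232.9 * 7.45 = 1603.23702
Step 2: Re = 1603.23702 / 1.49e-05
Step 3: Re = 1.0760e+08

1.0760e+08


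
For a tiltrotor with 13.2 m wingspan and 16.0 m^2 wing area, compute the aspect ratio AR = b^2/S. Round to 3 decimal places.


Step 1: b^2 = 13.2^2 = 174.24
Step 2: AR = 174.24 / 16.0 = 10.890

10.890


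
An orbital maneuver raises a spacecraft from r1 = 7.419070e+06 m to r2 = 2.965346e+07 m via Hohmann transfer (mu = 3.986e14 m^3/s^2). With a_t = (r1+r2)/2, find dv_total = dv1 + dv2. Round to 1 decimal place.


Step 1: Transfer semi-major axis a_t = (7.419070e+06 + 2.965346e+07) / 2 = 1.853626e+07 m
Step 2: v1 (circular at r1) = sqrt(mu/r1) = 7329.83 m/s
Step 3: v_t1 = sqrt(mu*(2/r1 - 1/a_t)) = 9270.87 m/s
Step 4: dv1 = |9270.87 - 7329.83| = 1941.04 m/s
Step 5: v2 (circular at r2) = 3666.32 m/s, v_t2 = 2319.5 m/s
Step 6: dv2 = |3666.32 - 2319.5| = 1346.82 m/s
Step 7: Total delta-v = 1941.04 + 1346.82 = 3287.9 m/s

3287.9


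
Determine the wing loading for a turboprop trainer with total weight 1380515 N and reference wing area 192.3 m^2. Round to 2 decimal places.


Step 1: Wing loading = W / S = 1380515 / 192.3
Step 2: Wing loading = 7178.97 N/m^2

7178.97


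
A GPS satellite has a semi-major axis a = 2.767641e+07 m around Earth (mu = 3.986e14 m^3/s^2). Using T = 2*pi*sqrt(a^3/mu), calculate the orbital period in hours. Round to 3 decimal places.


Step 1: a^3 / mu = 2.119968e+22 / 3.986e14 = 5.318534e+07
Step 2: sqrt(5.318534e+07) = 7292.8283 s
Step 3: T = 2*pi * 7292.8283 = 45822.19 s
Step 4: T in hours = 45822.19 / 3600 = 12.728 hours

12.728


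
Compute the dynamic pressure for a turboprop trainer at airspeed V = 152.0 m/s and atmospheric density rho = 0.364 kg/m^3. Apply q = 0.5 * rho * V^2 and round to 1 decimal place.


Step 1: V^2 = 152.0^2 = 23104.0
Step 2: q = 0.5 * 0.364 * 23104.0
Step 3: q = 4204.9 Pa

4204.9


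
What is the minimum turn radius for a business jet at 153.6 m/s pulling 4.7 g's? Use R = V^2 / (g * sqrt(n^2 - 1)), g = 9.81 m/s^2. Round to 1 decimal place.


Step 1: V^2 = 153.6^2 = 23592.96
Step 2: n^2 - 1 = 4.7^2 - 1 = 21.09
Step 3: sqrt(21.09) = 4.592385
Step 4: R = 23592.96 / (9.81 * 4.592385) = 523.7 m

523.7


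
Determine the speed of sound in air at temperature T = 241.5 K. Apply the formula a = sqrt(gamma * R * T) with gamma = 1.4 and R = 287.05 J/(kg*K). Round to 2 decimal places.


Step 1: gamma * R * T = 1.4 * 287.05 * 241.5 = 97051.605
Step 2: a = sqrt(97051.605) = 311.53 m/s

311.53


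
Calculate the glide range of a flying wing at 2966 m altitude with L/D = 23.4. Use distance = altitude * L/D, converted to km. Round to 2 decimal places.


Step 1: Glide distance = altitude * L/D = 2966 * 23.4 = 69404.4 m
Step 2: Convert to km: 69404.4 / 1000 = 69.40 km

69.40


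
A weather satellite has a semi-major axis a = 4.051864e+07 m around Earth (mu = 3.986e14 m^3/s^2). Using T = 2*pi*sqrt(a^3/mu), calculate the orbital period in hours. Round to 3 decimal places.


Step 1: a^3 / mu = 6.652189e+22 / 3.986e14 = 1.668888e+08
Step 2: sqrt(1.668888e+08) = 12918.5462 s
Step 3: T = 2*pi * 12918.5462 = 81169.62 s
Step 4: T in hours = 81169.62 / 3600 = 22.547 hours

22.547


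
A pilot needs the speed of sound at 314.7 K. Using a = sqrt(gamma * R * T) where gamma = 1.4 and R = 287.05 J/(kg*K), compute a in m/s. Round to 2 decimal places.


Step 1: gamma * R * T = 1.4 * 287.05 * 314.7 = 126468.489
Step 2: a = sqrt(126468.489) = 355.62 m/s

355.62


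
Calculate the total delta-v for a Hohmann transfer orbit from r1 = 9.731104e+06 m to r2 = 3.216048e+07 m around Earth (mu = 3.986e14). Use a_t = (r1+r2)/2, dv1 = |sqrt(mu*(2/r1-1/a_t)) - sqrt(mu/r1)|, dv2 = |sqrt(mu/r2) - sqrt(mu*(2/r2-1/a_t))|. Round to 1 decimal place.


Step 1: Transfer semi-major axis a_t = (9.731104e+06 + 3.216048e+07) / 2 = 2.094579e+07 m
Step 2: v1 (circular at r1) = sqrt(mu/r1) = 6400.11 m/s
Step 3: v_t1 = sqrt(mu*(2/r1 - 1/a_t)) = 7930.5 m/s
Step 4: dv1 = |7930.5 - 6400.11| = 1530.39 m/s
Step 5: v2 (circular at r2) = 3520.52 m/s, v_t2 = 2399.61 m/s
Step 6: dv2 = |3520.52 - 2399.61| = 1120.92 m/s
Step 7: Total delta-v = 1530.39 + 1120.92 = 2651.3 m/s

2651.3


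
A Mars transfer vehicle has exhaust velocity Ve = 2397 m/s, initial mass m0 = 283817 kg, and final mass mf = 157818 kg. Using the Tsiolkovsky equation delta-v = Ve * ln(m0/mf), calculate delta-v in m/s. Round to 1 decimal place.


Step 1: Mass ratio m0/mf = 283817 / 157818 = 1.798382
Step 2: ln(1.798382) = 0.586887
Step 3: delta-v = 2397 * 0.586887 = 1406.8 m/s

1406.8


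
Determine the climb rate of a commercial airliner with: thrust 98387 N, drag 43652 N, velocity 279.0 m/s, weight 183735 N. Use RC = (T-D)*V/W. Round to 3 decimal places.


Step 1: Excess thrust = T - D = 98387 - 43652 = 54735 N
Step 2: Excess power = 54735 * 279.0 = 15271065.0 W
Step 3: RC = 15271065.0 / 183735 = 83.115 m/s

83.115


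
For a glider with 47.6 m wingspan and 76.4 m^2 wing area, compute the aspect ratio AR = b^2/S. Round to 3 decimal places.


Step 1: b^2 = 47.6^2 = 2265.76
Step 2: AR = 2265.76 / 76.4 = 29.657

29.657


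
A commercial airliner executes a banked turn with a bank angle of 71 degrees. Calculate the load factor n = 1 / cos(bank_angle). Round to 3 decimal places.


Step 1: Convert 71 degrees to radians = 1.239184
Step 2: cos(71 deg) = 0.325568
Step 3: n = 1 / 0.325568 = 3.072

3.072


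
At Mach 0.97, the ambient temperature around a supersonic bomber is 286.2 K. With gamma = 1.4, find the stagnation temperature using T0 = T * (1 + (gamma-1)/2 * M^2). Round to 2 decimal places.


Step 1: (gamma-1)/2 = 0.2
Step 2: M^2 = 0.9409
Step 3: 1 + 0.2 * 0.9409 = 1.18818
Step 4: T0 = 286.2 * 1.18818 = 340.06 K

340.06


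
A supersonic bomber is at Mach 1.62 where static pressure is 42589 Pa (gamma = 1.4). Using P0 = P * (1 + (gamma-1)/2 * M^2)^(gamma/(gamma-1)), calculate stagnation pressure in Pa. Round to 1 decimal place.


Step 1: (gamma-1)/2 * M^2 = 0.2 * 2.6244 = 0.52488
Step 2: 1 + 0.52488 = 1.52488
Step 3: Exponent gamma/(gamma-1) = 3.5
Step 4: P0 = 42589 * 1.52488^3.5 = 186475.7 Pa

186475.7


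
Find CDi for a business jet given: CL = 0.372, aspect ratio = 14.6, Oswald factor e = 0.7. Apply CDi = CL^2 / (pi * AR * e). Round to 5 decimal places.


Step 1: CL^2 = 0.372^2 = 0.138384
Step 2: pi * AR * e = 3.14159 * 14.6 * 0.7 = 32.107077
Step 3: CDi = 0.138384 / 32.107077 = 0.00431

0.00431


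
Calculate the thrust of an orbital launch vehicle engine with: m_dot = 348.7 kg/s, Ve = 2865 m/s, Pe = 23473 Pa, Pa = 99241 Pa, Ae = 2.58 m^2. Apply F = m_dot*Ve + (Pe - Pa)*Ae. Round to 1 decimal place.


Step 1: Momentum thrust = m_dot * Ve = 348.7 * 2865 = 999025.5 N
Step 2: Pressure thrust = (Pe - Pa) * Ae = (23473 - 99241) * 2.58 = -195481.44 N
Step 3: Total thrust F = 999025.5 + -195481.44 = 803544.1 N

803544.1


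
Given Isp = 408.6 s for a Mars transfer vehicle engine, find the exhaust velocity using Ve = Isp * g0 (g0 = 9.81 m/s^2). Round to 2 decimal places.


Step 1: Ve = Isp * g0 = 408.6 * 9.81
Step 2: Ve = 4008.37 m/s

4008.37


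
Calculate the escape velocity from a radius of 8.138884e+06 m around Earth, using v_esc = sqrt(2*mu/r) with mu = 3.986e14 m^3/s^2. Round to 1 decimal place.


Step 1: 2*mu/r = 2 * 3.986e14 / 8.138884e+06 = 97949546.8912
Step 2: v_esc = sqrt(97949546.8912) = 9896.9 m/s

9896.9


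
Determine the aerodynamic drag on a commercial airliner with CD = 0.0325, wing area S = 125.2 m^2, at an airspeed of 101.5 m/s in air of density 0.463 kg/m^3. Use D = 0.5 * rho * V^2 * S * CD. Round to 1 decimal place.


Step 1: Dynamic pressure q = 0.5 * 0.463 * 101.5^2 = 2384.9709 Pa
Step 2: Drag D = q * S * CD = 2384.9709 * 125.2 * 0.0325
Step 3: D = 9704.4 N

9704.4


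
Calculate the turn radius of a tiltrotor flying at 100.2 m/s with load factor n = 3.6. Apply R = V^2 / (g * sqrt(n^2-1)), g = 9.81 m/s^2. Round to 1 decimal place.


Step 1: V^2 = 100.2^2 = 10040.04
Step 2: n^2 - 1 = 3.6^2 - 1 = 11.96
Step 3: sqrt(11.96) = 3.458323
Step 4: R = 10040.04 / (9.81 * 3.458323) = 295.9 m

295.9


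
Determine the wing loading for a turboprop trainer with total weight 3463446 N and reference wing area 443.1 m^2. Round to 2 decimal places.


Step 1: Wing loading = W / S = 3463446 / 443.1
Step 2: Wing loading = 7816.40 N/m^2

7816.40


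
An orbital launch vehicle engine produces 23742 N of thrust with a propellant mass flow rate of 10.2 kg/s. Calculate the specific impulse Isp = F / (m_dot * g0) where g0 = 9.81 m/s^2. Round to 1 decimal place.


Step 1: m_dot * g0 = 10.2 * 9.81 = 100.06
Step 2: Isp = 23742 / 100.06 = 237.3 s

237.3


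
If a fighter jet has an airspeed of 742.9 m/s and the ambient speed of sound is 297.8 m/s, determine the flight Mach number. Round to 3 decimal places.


Step 1: M = V / a = 742.9 / 297.8
Step 2: M = 2.495

2.495


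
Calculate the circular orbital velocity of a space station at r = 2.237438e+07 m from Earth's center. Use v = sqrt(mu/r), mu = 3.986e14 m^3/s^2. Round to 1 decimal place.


Step 1: mu / r = 3.986e14 / 2.237438e+07 = 17815018.7849
Step 2: v = sqrt(17815018.7849) = 4220.8 m/s

4220.8


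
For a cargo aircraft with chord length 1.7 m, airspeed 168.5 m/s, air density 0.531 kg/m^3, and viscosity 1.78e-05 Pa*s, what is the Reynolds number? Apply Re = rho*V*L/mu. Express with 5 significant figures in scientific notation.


Step 1: Numerator = rho * V * L = 0.531 * 168.5 * 1.7 = 152.10495
Step 2: Re = 152.10495 / 1.78e-05
Step 3: Re = 8.5452e+06

8.5452e+06


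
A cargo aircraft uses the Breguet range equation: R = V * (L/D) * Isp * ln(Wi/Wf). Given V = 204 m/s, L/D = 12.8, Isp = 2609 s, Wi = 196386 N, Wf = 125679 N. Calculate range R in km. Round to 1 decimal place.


Step 1: Coefficient = V * (L/D) * Isp = 204 * 12.8 * 2609 = 6812620.8 m
Step 2: Wi/Wf = 196386 / 125679 = 1.5626
Step 3: ln(1.5626) = 0.446351
Step 4: R = 6812620.8 * 0.446351 = 3040820.6 m = 3040.8 km

3040.8


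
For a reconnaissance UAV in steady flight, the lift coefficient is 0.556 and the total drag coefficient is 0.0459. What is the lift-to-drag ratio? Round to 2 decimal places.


Step 1: L/D = CL / CD = 0.556 / 0.0459
Step 2: L/D = 12.11

12.11


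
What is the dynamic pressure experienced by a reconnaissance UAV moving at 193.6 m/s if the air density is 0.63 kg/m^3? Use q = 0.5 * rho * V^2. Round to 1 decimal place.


Step 1: V^2 = 193.6^2 = 37480.96
Step 2: q = 0.5 * 0.63 * 37480.96
Step 3: q = 11806.5 Pa

11806.5


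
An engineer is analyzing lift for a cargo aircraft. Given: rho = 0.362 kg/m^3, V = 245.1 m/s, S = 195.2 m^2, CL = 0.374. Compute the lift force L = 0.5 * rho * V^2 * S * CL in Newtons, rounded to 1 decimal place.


Step 1: Calculate dynamic pressure q = 0.5 * 0.362 * 245.1^2 = 0.5 * 0.362 * 60074.01 = 10873.3958 Pa
Step 2: Multiply by wing area and lift coefficient: L = 10873.3958 * 195.2 * 0.374
Step 3: L = 2122486.8621 * 0.374 = 793810.1 N

793810.1


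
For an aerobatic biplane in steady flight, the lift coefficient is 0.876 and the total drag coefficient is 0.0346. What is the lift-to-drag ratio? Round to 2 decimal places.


Step 1: L/D = CL / CD = 0.876 / 0.0346
Step 2: L/D = 25.32

25.32


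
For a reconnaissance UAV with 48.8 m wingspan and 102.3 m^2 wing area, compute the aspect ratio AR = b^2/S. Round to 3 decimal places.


Step 1: b^2 = 48.8^2 = 2381.44
Step 2: AR = 2381.44 / 102.3 = 23.279

23.279


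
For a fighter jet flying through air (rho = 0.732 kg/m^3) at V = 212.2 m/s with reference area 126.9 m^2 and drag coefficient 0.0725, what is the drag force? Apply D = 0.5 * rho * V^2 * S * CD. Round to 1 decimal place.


Step 1: Dynamic pressure q = 0.5 * 0.732 * 212.2^2 = 16480.5554 Pa
Step 2: Drag D = q * S * CD = 16480.5554 * 126.9 * 0.0725
Step 3: D = 151625.2 N

151625.2


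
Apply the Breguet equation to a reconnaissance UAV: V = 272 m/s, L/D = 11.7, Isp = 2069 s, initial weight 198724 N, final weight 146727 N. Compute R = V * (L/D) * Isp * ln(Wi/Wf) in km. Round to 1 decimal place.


Step 1: Coefficient = V * (L/D) * Isp = 272 * 11.7 * 2069 = 6584385.6 m
Step 2: Wi/Wf = 198724 / 146727 = 1.354379
Step 3: ln(1.354379) = 0.303343
Step 4: R = 6584385.6 * 0.303343 = 1997328.7 m = 1997.3 km

1997.3


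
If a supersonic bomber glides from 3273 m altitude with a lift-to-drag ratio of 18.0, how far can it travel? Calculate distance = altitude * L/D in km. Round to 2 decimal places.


Step 1: Glide distance = altitude * L/D = 3273 * 18.0 = 58914.0 m
Step 2: Convert to km: 58914.0 / 1000 = 58.91 km

58.91


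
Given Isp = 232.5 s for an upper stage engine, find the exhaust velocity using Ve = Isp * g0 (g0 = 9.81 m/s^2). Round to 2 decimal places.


Step 1: Ve = Isp * g0 = 232.5 * 9.81
Step 2: Ve = 2280.83 m/s

2280.83


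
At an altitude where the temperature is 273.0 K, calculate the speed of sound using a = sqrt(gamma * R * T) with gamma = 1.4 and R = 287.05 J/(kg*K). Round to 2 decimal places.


Step 1: gamma * R * T = 1.4 * 287.05 * 273.0 = 109710.51
Step 2: a = sqrt(109710.51) = 331.23 m/s

331.23


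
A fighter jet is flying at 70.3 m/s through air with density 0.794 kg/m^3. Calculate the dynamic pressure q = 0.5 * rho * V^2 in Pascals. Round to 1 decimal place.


Step 1: V^2 = 70.3^2 = 4942.09
Step 2: q = 0.5 * 0.794 * 4942.09
Step 3: q = 1962.0 Pa

1962.0


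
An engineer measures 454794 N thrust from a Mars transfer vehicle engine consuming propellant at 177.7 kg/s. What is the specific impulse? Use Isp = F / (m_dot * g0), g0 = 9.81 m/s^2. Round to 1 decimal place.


Step 1: m_dot * g0 = 177.7 * 9.81 = 1743.24
Step 2: Isp = 454794 / 1743.24 = 260.9 s

260.9


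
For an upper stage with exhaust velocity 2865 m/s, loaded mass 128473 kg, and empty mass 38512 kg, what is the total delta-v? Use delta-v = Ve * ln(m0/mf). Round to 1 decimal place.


Step 1: Mass ratio m0/mf = 128473 / 38512 = 3.335921
Step 2: ln(3.335921) = 1.204749
Step 3: delta-v = 2865 * 1.204749 = 3451.6 m/s

3451.6


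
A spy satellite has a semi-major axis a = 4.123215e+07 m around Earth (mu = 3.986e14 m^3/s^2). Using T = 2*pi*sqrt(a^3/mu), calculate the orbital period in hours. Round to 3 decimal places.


Step 1: a^3 / mu = 7.009837e+22 / 3.986e14 = 1.758614e+08
Step 2: sqrt(1.758614e+08) = 13261.2763 s
Step 3: T = 2*pi * 13261.2763 = 83323.06 s
Step 4: T in hours = 83323.06 / 3600 = 23.145 hours

23.145


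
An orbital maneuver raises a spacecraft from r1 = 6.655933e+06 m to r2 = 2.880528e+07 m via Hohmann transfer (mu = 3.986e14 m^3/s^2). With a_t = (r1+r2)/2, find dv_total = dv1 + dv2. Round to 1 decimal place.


Step 1: Transfer semi-major axis a_t = (6.655933e+06 + 2.880528e+07) / 2 = 1.773061e+07 m
Step 2: v1 (circular at r1) = sqrt(mu/r1) = 7738.63 m/s
Step 3: v_t1 = sqrt(mu*(2/r1 - 1/a_t)) = 9863.67 m/s
Step 4: dv1 = |9863.67 - 7738.63| = 2125.04 m/s
Step 5: v2 (circular at r2) = 3719.91 m/s, v_t2 = 2279.16 m/s
Step 6: dv2 = |3719.91 - 2279.16| = 1440.75 m/s
Step 7: Total delta-v = 2125.04 + 1440.75 = 3565.8 m/s

3565.8


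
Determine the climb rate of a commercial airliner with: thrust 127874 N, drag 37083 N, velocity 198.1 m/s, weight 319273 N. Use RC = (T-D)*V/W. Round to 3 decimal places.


Step 1: Excess thrust = T - D = 127874 - 37083 = 90791 N
Step 2: Excess power = 90791 * 198.1 = 17985697.1 W
Step 3: RC = 17985697.1 / 319273 = 56.333 m/s

56.333


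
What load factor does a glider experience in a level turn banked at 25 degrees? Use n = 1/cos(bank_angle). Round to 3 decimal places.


Step 1: Convert 25 degrees to radians = 0.436332
Step 2: cos(25 deg) = 0.906308
Step 3: n = 1 / 0.906308 = 1.103

1.103


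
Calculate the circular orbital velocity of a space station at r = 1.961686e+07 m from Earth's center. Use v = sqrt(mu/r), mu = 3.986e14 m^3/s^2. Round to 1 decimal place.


Step 1: mu / r = 3.986e14 / 1.961686e+07 = 20319255.9869
Step 2: v = sqrt(20319255.9869) = 4507.7 m/s

4507.7


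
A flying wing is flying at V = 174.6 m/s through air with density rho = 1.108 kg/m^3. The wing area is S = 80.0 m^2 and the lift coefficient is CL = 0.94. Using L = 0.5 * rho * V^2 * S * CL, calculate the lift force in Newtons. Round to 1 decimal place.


Step 1: Calculate dynamic pressure q = 0.5 * 1.108 * 174.6^2 = 0.5 * 1.108 * 30485.16 = 16888.7786 Pa
Step 2: Multiply by wing area and lift coefficient: L = 16888.7786 * 80.0 * 0.94
Step 3: L = 1351102.2912 * 0.94 = 1270036.2 N

1270036.2


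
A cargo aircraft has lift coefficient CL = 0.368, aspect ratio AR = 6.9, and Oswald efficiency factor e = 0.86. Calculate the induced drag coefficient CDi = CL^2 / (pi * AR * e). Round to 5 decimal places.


Step 1: CL^2 = 0.368^2 = 0.135424
Step 2: pi * AR * e = 3.14159 * 6.9 * 0.86 = 18.642211
Step 3: CDi = 0.135424 / 18.642211 = 0.00726

0.00726


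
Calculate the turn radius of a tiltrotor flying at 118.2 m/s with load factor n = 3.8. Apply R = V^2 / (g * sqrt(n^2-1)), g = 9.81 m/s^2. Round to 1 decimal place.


Step 1: V^2 = 118.2^2 = 13971.24
Step 2: n^2 - 1 = 3.8^2 - 1 = 13.44
Step 3: sqrt(13.44) = 3.666061
Step 4: R = 13971.24 / (9.81 * 3.666061) = 388.5 m

388.5
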